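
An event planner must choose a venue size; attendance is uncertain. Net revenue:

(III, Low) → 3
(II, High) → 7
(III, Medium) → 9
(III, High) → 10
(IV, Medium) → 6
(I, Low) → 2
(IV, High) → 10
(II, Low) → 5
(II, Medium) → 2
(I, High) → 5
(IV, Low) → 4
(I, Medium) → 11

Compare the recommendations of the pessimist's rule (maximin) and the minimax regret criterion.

maximin → IV; minimax regret → III (disagree)

Row minima: I=2, II=2, III=3, IV=4
Best worst-case = 4 → IV.
Column bests: Low=5, Medium=11, High=10.
I regrets: 3, 0, 5 → max 5
II regrets: 0, 9, 3 → max 9
III regrets: 2, 2, 0 → max 2
IV regrets: 1, 5, 0 → max 5
Smallest max regret = 2 → III.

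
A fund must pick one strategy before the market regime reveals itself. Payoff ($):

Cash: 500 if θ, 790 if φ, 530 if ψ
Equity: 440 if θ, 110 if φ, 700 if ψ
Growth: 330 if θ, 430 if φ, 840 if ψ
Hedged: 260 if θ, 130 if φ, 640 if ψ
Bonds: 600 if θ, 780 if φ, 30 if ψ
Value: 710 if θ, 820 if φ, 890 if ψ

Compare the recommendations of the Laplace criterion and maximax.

laplace → Value; maximax → Value (agree)

Row averages: Cash=1820/3, Equity=1250/3, Growth=1600/3, Hedged=1030/3, Bonds=470, Value=2420/3
Highest average = 2420/3 → Value.
Row maxima: Cash=790, Equity=700, Growth=840, Hedged=640, Bonds=780, Value=890
Best best-case = 890 → Value.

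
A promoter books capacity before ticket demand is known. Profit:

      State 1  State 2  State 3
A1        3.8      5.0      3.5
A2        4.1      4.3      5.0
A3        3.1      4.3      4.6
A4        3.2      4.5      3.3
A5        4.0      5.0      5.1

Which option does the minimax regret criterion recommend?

Column bests: State 1=4.1, State 2=5.0, State 3=5.1.
A1 regrets: 0.3, 0.0, 1.6 → max 1.6
A2 regrets: 0.0, 0.7, 0.1 → max 0.7
A3 regrets: 1.0, 0.7, 0.5 → max 1.0
A4 regrets: 0.9, 0.5, 1.8 → max 1.8
A5 regrets: 0.1, 0.0, 0.0 → max 0.1
Smallest max regret = 0.1 → A5.

A5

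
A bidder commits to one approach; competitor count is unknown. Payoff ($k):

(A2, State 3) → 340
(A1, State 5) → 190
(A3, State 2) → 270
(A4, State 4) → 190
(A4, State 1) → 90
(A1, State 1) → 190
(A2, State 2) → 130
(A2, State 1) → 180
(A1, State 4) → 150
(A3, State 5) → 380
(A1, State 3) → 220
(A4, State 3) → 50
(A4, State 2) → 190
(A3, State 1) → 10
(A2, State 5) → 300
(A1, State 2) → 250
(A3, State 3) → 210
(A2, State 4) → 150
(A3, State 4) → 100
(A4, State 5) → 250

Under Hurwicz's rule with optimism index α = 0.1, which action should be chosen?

A1

A1: 0.1·250 + 0.9·150 = 160
A2: 0.1·340 + 0.9·130 = 151
A3: 0.1·380 + 0.9·10 = 47
A4: 0.1·250 + 0.9·50 = 70
Highest Hurwicz score = 160 → A1.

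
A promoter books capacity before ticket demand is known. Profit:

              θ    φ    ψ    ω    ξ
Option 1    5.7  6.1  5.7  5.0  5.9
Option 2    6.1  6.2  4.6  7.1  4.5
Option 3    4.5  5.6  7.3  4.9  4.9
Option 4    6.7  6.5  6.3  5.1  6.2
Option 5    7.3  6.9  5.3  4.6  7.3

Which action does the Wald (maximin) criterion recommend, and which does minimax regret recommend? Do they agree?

maximin → Option 4; minimax regret → Option 4 (agree)

Row minima: Option 1=5.0, Option 2=4.5, Option 3=4.5, Option 4=5.1, Option 5=4.6
Best worst-case = 5.1 → Option 4.
Column bests: θ=7.3, φ=6.9, ψ=7.3, ω=7.1, ξ=7.3.
Option 1 regrets: 1.6, 0.8, 1.6, 2.1, 1.4 → max 2.1
Option 2 regrets: 1.2, 0.7, 2.7, 0.0, 2.8 → max 2.8
Option 3 regrets: 2.8, 1.3, 0.0, 2.2, 2.4 → max 2.8
Option 4 regrets: 0.6, 0.4, 1.0, 2.0, 1.1 → max 2.0
Option 5 regrets: 0.0, 0.0, 2.0, 2.5, 0.0 → max 2.5
Smallest max regret = 2.0 → Option 4.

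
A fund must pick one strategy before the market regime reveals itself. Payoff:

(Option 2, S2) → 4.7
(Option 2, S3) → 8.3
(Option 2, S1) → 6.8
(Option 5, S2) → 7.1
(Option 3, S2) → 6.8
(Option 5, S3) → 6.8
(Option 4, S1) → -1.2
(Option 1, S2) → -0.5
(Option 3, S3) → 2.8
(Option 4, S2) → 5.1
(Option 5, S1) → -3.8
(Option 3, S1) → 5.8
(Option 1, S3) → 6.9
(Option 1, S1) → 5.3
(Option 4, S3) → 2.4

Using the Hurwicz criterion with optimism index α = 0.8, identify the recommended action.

Option 2

Option 1: 0.8·6.9 + 0.2·(-0.5) = 5.42
Option 2: 0.8·8.3 + 0.2·4.7 = 7.58
Option 3: 0.8·6.8 + 0.2·2.8 = 6
Option 4: 0.8·5.1 + 0.2·(-1.2) = 3.84
Option 5: 0.8·7.1 + 0.2·(-3.8) = 4.92
Highest Hurwicz score = 7.58 → Option 2.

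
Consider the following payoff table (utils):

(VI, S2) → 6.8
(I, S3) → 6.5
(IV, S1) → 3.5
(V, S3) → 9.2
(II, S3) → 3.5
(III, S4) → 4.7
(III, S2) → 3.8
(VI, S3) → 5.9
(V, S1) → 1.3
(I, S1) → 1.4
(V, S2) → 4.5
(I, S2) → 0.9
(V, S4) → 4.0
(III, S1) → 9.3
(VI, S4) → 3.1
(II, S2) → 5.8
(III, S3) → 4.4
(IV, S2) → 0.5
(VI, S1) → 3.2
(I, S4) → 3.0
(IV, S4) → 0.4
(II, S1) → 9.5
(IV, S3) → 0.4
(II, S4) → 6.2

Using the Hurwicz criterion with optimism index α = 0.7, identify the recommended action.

I: 0.7·6.5 + 0.3·0.9 = 4.82
II: 0.7·9.5 + 0.3·3.5 = 7.7
III: 0.7·9.3 + 0.3·3.8 = 7.65
IV: 0.7·3.5 + 0.3·0.4 = 2.57
V: 0.7·9.2 + 0.3·1.3 = 6.83
VI: 0.7·6.8 + 0.3·3.1 = 5.69
Highest Hurwicz score = 7.7 → II.

II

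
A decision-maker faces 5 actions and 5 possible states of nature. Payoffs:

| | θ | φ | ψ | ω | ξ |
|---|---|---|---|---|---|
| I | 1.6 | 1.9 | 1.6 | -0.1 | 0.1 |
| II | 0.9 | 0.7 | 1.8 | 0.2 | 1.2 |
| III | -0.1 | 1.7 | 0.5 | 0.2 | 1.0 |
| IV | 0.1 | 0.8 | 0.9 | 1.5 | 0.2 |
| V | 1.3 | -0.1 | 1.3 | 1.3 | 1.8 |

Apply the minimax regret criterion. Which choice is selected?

Column bests: θ=1.6, φ=1.9, ψ=1.8, ω=1.5, ξ=1.8.
I regrets: 0.0, 0.0, 0.2, 1.6, 1.7 → max 1.7
II regrets: 0.7, 1.2, 0.0, 1.3, 0.6 → max 1.3
III regrets: 1.7, 0.2, 1.3, 1.3, 0.8 → max 1.7
IV regrets: 1.5, 1.1, 0.9, 0.0, 1.6 → max 1.6
V regrets: 0.3, 2.0, 0.5, 0.2, 0.0 → max 2.0
Smallest max regret = 1.3 → II.

II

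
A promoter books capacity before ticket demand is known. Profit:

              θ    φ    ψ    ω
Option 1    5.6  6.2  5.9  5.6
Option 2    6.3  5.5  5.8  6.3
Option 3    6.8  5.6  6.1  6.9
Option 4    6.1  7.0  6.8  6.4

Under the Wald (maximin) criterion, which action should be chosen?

Option 4

Row minima: Option 1=5.6, Option 2=5.5, Option 3=5.6, Option 4=6.1
Best worst-case = 6.1 → Option 4.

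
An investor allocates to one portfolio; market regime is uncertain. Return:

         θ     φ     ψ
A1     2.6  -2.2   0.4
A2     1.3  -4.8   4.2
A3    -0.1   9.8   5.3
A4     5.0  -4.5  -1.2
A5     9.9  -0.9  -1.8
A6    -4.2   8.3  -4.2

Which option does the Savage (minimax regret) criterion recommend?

Column bests: θ=9.9, φ=9.8, ψ=5.3.
A1 regrets: 7.3, 12.0, 4.9 → max 12.0
A2 regrets: 8.6, 14.6, 1.1 → max 14.6
A3 regrets: 10.0, 0.0, 0.0 → max 10.0
A4 regrets: 4.9, 14.3, 6.5 → max 14.3
A5 regrets: 0.0, 10.7, 7.1 → max 10.7
A6 regrets: 14.1, 1.5, 9.5 → max 14.1
Smallest max regret = 10.0 → A3.

A3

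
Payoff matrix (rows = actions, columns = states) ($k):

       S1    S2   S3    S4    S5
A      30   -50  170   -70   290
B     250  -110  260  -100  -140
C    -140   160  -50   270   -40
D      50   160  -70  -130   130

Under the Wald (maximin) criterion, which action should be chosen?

Row minima: A=-70, B=-140, C=-140, D=-130
Best worst-case = -70 → A.

A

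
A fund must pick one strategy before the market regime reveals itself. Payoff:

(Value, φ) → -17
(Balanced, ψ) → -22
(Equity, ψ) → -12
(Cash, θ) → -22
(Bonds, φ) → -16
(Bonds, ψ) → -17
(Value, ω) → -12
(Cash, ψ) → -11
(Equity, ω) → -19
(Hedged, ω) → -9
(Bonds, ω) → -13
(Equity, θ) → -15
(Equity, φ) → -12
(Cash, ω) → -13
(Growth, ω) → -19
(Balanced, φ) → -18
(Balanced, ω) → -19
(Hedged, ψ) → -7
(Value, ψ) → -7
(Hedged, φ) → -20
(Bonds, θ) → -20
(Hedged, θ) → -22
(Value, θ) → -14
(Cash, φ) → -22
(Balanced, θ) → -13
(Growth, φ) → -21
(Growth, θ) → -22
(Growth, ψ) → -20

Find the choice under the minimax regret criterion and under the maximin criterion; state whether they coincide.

minimax regret → Value; maximin → Value (agree)

Column bests: θ=-13, φ=-12, ψ=-7, ω=-9.
Hedged regrets: 9, 8, 0, 0 → max 9
Growth regrets: 9, 9, 13, 10 → max 13
Cash regrets: 9, 10, 4, 4 → max 10
Bonds regrets: 7, 4, 10, 4 → max 10
Equity regrets: 2, 0, 5, 10 → max 10
Value regrets: 1, 5, 0, 3 → max 5
Balanced regrets: 0, 6, 15, 10 → max 15
Smallest max regret = 5 → Value.
Row minima: Hedged=-22, Growth=-22, Cash=-22, Bonds=-20, Equity=-19, Value=-17, Balanced=-22
Best worst-case = -17 → Value.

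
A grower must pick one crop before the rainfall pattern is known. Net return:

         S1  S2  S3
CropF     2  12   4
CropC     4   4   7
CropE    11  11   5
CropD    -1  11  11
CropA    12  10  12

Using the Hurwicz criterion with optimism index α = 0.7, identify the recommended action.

CropA

CropF: 0.7·12 + 0.3·2 = 9
CropC: 0.7·7 + 0.3·4 = 6.1
CropE: 0.7·11 + 0.3·5 = 9.2
CropD: 0.7·11 + 0.3·(-1) = 7.4
CropA: 0.7·12 + 0.3·10 = 11.4
Highest Hurwicz score = 11.4 → CropA.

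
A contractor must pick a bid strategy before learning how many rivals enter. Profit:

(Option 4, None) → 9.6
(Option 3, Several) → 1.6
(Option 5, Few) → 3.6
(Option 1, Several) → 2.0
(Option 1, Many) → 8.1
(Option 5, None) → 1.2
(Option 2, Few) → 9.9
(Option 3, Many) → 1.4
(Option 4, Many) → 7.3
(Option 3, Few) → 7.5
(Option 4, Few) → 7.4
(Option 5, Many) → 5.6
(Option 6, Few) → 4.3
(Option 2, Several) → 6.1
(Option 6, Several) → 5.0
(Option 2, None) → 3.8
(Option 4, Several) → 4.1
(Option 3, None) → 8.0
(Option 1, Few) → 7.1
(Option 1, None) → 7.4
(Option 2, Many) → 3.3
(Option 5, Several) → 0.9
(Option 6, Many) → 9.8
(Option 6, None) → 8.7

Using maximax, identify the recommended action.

Row maxima: Option 1=8.1, Option 2=9.9, Option 3=8.0, Option 4=9.6, Option 5=5.6, Option 6=9.8
Best best-case = 9.9 → Option 2.

Option 2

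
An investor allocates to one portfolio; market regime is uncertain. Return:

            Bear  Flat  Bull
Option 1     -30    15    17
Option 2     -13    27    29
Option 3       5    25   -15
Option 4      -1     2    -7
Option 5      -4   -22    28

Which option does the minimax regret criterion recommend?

Option 2

Column bests: Bear=5, Flat=27, Bull=29.
Option 1 regrets: 35, 12, 12 → max 35
Option 2 regrets: 18, 0, 0 → max 18
Option 3 regrets: 0, 2, 44 → max 44
Option 4 regrets: 6, 25, 36 → max 36
Option 5 regrets: 9, 49, 1 → max 49
Smallest max regret = 18 → Option 2.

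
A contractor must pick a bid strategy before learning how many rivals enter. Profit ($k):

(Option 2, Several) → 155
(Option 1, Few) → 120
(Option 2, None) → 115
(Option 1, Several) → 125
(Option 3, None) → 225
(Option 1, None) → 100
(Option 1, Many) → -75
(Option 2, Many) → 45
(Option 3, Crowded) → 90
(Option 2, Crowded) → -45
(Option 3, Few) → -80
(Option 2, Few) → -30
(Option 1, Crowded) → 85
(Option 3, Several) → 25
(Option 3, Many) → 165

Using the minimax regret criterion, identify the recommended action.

Column bests: None=225, Few=120, Several=155, Many=165, Crowded=90.
Option 1 regrets: 125, 0, 30, 240, 5 → max 240
Option 2 regrets: 110, 150, 0, 120, 135 → max 150
Option 3 regrets: 0, 200, 130, 0, 0 → max 200
Smallest max regret = 150 → Option 2.

Option 2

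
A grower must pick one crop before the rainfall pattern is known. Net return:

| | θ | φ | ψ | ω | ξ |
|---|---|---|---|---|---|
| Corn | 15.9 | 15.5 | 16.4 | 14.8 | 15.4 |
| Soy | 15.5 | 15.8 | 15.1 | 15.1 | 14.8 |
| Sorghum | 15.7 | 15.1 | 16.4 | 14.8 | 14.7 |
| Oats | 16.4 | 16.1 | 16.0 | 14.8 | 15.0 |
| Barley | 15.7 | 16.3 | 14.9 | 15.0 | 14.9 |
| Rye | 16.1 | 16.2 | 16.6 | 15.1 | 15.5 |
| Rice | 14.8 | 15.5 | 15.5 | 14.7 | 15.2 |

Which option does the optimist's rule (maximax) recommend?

Rye

Row maxima: Corn=16.4, Soy=15.8, Sorghum=16.4, Oats=16.4, Barley=16.3, Rye=16.6, Rice=15.5
Best best-case = 16.6 → Rye.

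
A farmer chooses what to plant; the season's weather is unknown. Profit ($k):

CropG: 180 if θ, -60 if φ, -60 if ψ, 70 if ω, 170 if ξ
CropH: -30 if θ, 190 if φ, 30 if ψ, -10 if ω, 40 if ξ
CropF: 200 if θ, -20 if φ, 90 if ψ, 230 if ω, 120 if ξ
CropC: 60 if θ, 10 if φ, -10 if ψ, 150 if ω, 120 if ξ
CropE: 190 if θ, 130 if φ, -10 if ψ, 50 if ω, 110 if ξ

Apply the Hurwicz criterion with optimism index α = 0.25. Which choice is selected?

CropF

CropG: 0.25·180 + 0.75·(-60) = 0
CropH: 0.25·190 + 0.75·(-30) = 25
CropF: 0.25·230 + 0.75·(-20) = 42.5
CropC: 0.25·150 + 0.75·(-10) = 30
CropE: 0.25·190 + 0.75·(-10) = 40
Highest Hurwicz score = 42.5 → CropF.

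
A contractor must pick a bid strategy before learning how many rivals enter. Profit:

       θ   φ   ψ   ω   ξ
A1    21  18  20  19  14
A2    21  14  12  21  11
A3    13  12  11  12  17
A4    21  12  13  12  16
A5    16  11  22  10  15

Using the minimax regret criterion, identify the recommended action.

Column bests: θ=21, φ=18, ψ=22, ω=21, ξ=17.
A1 regrets: 0, 0, 2, 2, 3 → max 3
A2 regrets: 0, 4, 10, 0, 6 → max 10
A3 regrets: 8, 6, 11, 9, 0 → max 11
A4 regrets: 0, 6, 9, 9, 1 → max 9
A5 regrets: 5, 7, 0, 11, 2 → max 11
Smallest max regret = 3 → A1.

A1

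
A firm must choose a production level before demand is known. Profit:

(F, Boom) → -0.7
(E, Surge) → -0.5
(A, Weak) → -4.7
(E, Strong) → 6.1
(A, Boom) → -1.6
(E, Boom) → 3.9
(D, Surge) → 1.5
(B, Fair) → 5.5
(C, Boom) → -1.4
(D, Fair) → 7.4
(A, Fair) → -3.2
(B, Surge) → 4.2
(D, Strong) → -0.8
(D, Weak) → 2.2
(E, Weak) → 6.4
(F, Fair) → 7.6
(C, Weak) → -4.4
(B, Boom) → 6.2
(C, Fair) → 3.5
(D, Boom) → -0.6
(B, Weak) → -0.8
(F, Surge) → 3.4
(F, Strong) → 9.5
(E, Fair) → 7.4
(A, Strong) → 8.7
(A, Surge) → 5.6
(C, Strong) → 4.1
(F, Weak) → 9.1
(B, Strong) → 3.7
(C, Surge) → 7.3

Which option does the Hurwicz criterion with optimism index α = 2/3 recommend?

A: 2/3·8.7 + 1/3·(-4.7) = 127/30
B: 2/3·6.2 + 1/3·(-0.8) = 58/15
C: 2/3·7.3 + 1/3·(-4.4) = 3.4
D: 2/3·7.4 + 1/3·(-0.8) = 14/3
E: 2/3·7.4 + 1/3·(-0.5) = 143/30
F: 2/3·9.5 + 1/3·(-0.7) = 6.1
Highest Hurwicz score = 6.1 → F.

F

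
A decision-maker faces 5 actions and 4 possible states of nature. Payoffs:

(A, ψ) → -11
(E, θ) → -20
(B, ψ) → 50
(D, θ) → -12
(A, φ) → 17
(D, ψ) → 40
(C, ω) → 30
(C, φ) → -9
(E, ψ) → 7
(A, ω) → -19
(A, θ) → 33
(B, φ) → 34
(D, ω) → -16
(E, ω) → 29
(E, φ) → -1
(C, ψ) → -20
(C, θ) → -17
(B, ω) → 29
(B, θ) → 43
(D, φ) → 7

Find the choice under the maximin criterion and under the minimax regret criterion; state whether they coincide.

Row minima: A=-19, B=29, C=-20, D=-16, E=-20
Best worst-case = 29 → B.
Column bests: θ=43, φ=34, ψ=50, ω=30.
A regrets: 10, 17, 61, 49 → max 61
B regrets: 0, 0, 0, 1 → max 1
C regrets: 60, 43, 70, 0 → max 70
D regrets: 55, 27, 10, 46 → max 55
E regrets: 63, 35, 43, 1 → max 63
Smallest max regret = 1 → B.

maximin → B; minimax regret → B (agree)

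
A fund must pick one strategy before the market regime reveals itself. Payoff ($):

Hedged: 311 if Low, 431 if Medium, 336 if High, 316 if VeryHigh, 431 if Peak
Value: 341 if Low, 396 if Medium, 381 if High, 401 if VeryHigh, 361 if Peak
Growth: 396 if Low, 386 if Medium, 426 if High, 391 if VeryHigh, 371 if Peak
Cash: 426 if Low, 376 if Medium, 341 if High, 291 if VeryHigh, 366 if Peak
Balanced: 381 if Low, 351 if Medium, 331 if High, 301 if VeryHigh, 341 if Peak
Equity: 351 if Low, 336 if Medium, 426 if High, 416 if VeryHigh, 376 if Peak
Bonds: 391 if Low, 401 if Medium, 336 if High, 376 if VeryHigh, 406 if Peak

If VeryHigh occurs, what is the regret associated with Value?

Best payoff under VeryHigh is 416.
Regret = 416 − 401 = 15.

15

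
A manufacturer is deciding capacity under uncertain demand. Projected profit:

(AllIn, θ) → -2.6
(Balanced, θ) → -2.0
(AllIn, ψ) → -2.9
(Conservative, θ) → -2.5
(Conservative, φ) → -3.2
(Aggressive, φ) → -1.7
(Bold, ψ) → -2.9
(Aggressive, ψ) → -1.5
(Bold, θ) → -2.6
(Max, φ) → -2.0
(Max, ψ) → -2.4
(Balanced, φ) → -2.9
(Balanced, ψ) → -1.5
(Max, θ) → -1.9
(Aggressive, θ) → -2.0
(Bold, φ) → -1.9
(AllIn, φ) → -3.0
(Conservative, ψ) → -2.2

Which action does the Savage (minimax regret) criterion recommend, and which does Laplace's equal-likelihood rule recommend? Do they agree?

minimax regret → Aggressive; laplace → Aggressive (agree)

Column bests: θ=-1.9, φ=-1.7, ψ=-1.5.
Conservative regrets: 0.6, 1.5, 0.7 → max 1.5
Balanced regrets: 0.1, 1.2, 0.0 → max 1.2
Aggressive regrets: 0.1, 0.0, 0.0 → max 0.1
Bold regrets: 0.7, 0.2, 1.4 → max 1.4
AllIn regrets: 0.7, 1.3, 1.4 → max 1.4
Max regrets: 0.0, 0.3, 0.9 → max 0.9
Smallest max regret = 0.1 → Aggressive.
Row averages: Conservative=-79/30, Balanced=-32/15, Aggressive=-26/15, Bold=-37/15, AllIn=-17/6, Max=-2.1
Highest average = -26/15 → Aggressive.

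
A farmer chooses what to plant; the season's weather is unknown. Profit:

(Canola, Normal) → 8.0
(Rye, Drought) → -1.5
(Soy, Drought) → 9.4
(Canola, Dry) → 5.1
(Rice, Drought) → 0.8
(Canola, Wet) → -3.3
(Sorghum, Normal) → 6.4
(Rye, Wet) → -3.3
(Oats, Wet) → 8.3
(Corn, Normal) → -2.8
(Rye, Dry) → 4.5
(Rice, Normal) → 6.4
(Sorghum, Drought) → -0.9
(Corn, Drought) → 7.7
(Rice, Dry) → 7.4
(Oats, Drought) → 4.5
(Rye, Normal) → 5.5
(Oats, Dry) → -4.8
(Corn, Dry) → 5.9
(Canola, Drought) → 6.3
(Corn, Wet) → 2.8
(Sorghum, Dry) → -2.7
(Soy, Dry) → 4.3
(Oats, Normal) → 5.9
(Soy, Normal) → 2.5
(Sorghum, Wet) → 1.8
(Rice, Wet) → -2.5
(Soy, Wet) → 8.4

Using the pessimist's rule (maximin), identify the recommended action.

Row minima: Oats=-4.8, Rice=-2.5, Soy=2.5, Sorghum=-2.7, Canola=-3.3, Rye=-3.3, Corn=-2.8
Best worst-case = 2.5 → Soy.

Soy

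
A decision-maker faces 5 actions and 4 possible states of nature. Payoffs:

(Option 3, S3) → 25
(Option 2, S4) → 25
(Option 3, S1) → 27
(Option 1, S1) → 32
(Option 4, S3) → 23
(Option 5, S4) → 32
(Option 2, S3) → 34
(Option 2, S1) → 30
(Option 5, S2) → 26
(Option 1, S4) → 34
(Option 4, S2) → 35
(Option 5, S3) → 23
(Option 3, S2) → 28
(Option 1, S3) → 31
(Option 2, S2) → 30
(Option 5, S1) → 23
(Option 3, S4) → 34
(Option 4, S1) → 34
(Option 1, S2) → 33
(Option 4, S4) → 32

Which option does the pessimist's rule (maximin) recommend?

Row minima: Option 1=31, Option 2=25, Option 3=25, Option 4=23, Option 5=23
Best worst-case = 31 → Option 1.

Option 1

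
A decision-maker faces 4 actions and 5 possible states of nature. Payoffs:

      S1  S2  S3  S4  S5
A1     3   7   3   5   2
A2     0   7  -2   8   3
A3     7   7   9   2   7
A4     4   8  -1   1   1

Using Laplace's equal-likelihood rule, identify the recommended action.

Row averages: A1=4, A2=3.2, A3=6.4, A4=2.6
Highest average = 6.4 → A3.

A3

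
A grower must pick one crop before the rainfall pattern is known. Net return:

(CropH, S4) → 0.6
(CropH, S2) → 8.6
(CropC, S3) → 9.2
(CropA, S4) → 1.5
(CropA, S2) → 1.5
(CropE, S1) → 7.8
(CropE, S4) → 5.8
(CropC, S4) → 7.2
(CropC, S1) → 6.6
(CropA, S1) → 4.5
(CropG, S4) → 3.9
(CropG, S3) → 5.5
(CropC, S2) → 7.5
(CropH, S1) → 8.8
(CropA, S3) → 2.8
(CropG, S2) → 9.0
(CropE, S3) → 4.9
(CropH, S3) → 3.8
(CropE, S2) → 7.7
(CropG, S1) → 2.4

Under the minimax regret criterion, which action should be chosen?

Column bests: S1=8.8, S2=9.0, S3=9.2, S4=7.2.
CropE regrets: 1.0, 1.3, 4.3, 1.4 → max 4.3
CropH regrets: 0.0, 0.4, 5.4, 6.6 → max 6.6
CropC regrets: 2.2, 1.5, 0.0, 0.0 → max 2.2
CropA regrets: 4.3, 7.5, 6.4, 5.7 → max 7.5
CropG regrets: 6.4, 0.0, 3.7, 3.3 → max 6.4
Smallest max regret = 2.2 → CropC.

CropC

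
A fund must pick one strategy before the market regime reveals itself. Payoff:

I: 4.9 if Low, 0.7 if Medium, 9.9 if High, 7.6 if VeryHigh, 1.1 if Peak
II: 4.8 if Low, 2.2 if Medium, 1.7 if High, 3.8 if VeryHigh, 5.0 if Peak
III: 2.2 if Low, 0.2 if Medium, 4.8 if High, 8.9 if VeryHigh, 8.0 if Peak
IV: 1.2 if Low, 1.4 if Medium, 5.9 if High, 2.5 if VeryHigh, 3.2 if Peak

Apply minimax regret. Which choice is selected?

III

Column bests: Low=4.9, Medium=2.2, High=9.9, VeryHigh=8.9, Peak=8.0.
I regrets: 0.0, 1.5, 0.0, 1.3, 6.9 → max 6.9
II regrets: 0.1, 0.0, 8.2, 5.1, 3.0 → max 8.2
III regrets: 2.7, 2.0, 5.1, 0.0, 0.0 → max 5.1
IV regrets: 3.7, 0.8, 4.0, 6.4, 4.8 → max 6.4
Smallest max regret = 5.1 → III.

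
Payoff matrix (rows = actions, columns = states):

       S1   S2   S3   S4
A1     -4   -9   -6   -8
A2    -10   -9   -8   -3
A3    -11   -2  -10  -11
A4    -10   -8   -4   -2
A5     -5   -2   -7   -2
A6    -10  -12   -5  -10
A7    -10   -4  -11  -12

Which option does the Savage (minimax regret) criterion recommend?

Column bests: S1=-4, S2=-2, S3=-4, S4=-2.
A1 regrets: 0, 7, 2, 6 → max 7
A2 regrets: 6, 7, 4, 1 → max 7
A3 regrets: 7, 0, 6, 9 → max 9
A4 regrets: 6, 6, 0, 0 → max 6
A5 regrets: 1, 0, 3, 0 → max 3
A6 regrets: 6, 10, 1, 8 → max 10
A7 regrets: 6, 2, 7, 10 → max 10
Smallest max regret = 3 → A5.

A5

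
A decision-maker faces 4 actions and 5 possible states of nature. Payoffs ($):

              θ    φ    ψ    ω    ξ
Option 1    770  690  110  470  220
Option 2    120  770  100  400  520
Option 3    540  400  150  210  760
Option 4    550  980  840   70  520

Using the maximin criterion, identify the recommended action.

Row minima: Option 1=110, Option 2=100, Option 3=150, Option 4=70
Best worst-case = 150 → Option 3.

Option 3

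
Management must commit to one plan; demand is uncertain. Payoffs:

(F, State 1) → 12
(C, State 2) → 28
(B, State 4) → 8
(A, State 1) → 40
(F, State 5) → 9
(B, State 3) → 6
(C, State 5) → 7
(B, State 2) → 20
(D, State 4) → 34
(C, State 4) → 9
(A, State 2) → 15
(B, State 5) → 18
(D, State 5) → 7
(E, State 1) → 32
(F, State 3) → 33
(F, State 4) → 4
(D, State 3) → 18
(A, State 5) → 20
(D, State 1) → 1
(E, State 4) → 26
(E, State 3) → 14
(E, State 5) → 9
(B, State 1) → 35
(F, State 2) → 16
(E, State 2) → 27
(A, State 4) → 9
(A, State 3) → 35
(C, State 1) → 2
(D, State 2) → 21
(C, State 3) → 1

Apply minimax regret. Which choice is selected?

E

Column bests: State 1=40, State 2=28, State 3=35, State 4=34, State 5=20.
A regrets: 0, 13, 0, 25, 0 → max 25
B regrets: 5, 8, 29, 26, 2 → max 29
C regrets: 38, 0, 34, 25, 13 → max 38
D regrets: 39, 7, 17, 0, 13 → max 39
E regrets: 8, 1, 21, 8, 11 → max 21
F regrets: 28, 12, 2, 30, 11 → max 30
Smallest max regret = 21 → E.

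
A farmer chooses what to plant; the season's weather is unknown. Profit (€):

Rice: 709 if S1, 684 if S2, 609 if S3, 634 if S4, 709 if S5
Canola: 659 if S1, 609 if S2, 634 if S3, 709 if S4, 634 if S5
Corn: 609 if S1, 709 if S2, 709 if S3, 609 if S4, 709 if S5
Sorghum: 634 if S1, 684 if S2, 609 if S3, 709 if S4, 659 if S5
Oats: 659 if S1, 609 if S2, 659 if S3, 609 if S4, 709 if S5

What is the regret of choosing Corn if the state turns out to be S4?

Best payoff under S4 is 709.
Regret = 709 − 609 = 100.

100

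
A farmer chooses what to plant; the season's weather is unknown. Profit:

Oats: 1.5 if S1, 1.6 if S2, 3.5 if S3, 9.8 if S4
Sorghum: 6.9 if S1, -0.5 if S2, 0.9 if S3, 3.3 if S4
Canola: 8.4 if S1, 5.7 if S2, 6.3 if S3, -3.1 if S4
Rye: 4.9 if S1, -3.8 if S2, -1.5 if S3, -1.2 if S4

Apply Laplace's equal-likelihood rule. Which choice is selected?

Row averages: Oats=4.1, Sorghum=2.65, Canola=4.325, Rye=-0.4
Highest average = 4.325 → Canola.

Canola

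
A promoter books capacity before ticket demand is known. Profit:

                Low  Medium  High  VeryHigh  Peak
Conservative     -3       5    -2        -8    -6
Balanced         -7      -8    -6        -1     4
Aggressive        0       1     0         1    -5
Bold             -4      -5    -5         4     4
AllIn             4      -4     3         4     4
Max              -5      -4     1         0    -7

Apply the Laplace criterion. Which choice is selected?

AllIn

Row averages: Conservative=-2.8, Balanced=-3.6, Aggressive=-0.6, Bold=-1.2, AllIn=2.2, Max=-3
Highest average = 2.2 → AllIn.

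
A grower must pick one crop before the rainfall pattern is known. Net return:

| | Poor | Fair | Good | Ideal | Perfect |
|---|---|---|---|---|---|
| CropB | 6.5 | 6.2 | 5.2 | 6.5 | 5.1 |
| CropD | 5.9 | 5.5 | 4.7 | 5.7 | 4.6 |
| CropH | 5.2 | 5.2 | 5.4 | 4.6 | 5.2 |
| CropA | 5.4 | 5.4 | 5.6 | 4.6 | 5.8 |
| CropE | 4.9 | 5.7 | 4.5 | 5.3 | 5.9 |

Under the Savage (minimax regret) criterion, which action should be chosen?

CropB

Column bests: Poor=6.5, Fair=6.2, Good=5.6, Ideal=6.5, Perfect=5.9.
CropB regrets: 0.0, 0.0, 0.4, 0.0, 0.8 → max 0.8
CropD regrets: 0.6, 0.7, 0.9, 0.8, 1.3 → max 1.3
CropH regrets: 1.3, 1.0, 0.2, 1.9, 0.7 → max 1.9
CropA regrets: 1.1, 0.8, 0.0, 1.9, 0.1 → max 1.9
CropE regrets: 1.6, 0.5, 1.1, 1.2, 0.0 → max 1.6
Smallest max regret = 0.8 → CropB.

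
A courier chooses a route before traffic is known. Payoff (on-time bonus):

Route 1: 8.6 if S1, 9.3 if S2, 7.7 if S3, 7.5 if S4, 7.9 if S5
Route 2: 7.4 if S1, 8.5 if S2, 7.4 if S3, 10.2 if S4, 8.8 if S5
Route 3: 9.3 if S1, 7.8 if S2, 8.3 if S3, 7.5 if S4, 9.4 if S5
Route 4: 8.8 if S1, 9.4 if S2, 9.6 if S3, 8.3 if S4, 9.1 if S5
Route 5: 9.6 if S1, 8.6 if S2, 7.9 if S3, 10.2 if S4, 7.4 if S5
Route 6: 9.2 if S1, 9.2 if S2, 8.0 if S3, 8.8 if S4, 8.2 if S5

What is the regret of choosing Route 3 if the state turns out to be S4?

2.7

Best payoff under S4 is 10.2.
Regret = 10.2 − 7.5 = 2.7.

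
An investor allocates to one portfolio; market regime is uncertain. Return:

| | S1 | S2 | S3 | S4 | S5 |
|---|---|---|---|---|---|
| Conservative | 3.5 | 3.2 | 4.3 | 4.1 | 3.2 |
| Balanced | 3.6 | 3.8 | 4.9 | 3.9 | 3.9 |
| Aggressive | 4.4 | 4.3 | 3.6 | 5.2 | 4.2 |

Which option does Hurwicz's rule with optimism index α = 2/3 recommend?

Aggressive

Conservative: 2/3·4.3 + 1/3·3.2 = 59/15
Balanced: 2/3·4.9 + 1/3·3.6 = 67/15
Aggressive: 2/3·5.2 + 1/3·3.6 = 14/3
Highest Hurwicz score = 14/3 → Aggressive.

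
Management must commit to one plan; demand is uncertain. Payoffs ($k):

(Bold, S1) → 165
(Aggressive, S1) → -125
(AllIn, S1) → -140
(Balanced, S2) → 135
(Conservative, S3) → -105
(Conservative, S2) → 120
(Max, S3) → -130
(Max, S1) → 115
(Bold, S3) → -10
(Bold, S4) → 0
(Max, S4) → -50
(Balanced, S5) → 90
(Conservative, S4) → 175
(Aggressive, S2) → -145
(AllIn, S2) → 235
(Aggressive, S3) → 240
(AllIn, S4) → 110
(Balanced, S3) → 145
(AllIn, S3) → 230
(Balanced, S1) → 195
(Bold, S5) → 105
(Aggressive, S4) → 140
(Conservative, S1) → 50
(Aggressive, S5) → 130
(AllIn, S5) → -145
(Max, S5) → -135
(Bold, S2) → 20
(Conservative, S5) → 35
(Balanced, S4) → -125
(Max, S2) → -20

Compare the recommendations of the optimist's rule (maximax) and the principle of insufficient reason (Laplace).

maximax → Aggressive; laplace → Balanced (disagree)

Row maxima: Conservative=175, Balanced=195, Aggressive=240, Bold=165, AllIn=235, Max=115
Best best-case = 240 → Aggressive.
Row averages: Conservative=55, Balanced=88, Aggressive=48, Bold=56, AllIn=58, Max=-44
Highest average = 88 → Balanced.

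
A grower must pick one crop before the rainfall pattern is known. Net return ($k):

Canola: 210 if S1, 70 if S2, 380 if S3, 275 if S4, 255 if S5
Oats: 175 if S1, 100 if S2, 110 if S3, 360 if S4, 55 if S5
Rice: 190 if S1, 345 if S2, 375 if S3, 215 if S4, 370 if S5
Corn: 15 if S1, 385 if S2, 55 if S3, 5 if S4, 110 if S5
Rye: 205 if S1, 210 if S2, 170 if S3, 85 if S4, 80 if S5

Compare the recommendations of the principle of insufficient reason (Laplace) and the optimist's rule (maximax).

laplace → Rice; maximax → Corn (disagree)

Row averages: Canola=238, Oats=160, Rice=299, Corn=114, Rye=150
Highest average = 299 → Rice.
Row maxima: Canola=380, Oats=360, Rice=375, Corn=385, Rye=210
Best best-case = 385 → Corn.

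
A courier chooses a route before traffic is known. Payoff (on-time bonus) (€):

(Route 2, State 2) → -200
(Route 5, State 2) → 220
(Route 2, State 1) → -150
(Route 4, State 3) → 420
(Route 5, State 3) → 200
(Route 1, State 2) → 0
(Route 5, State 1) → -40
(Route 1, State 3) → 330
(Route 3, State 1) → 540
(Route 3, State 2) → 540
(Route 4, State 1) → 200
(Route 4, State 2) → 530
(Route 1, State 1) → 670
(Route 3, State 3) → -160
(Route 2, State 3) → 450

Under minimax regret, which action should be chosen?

Route 4

Column bests: State 1=670, State 2=540, State 3=450.
Route 1 regrets: 0, 540, 120 → max 540
Route 2 regrets: 820, 740, 0 → max 820
Route 3 regrets: 130, 0, 610 → max 610
Route 4 regrets: 470, 10, 30 → max 470
Route 5 regrets: 710, 320, 250 → max 710
Smallest max regret = 470 → Route 4.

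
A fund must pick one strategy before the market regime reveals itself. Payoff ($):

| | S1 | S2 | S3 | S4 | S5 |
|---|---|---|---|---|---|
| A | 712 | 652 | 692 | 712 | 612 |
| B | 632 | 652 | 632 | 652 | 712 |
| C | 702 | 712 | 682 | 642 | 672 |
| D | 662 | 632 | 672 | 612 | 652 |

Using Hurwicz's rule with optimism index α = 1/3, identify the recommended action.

A: 1/3·712 + 2/3·612 = 1936/3
B: 1/3·712 + 2/3·632 = 1976/3
C: 1/3·712 + 2/3·642 = 1996/3
D: 1/3·672 + 2/3·612 = 632
Highest Hurwicz score = 1996/3 → C.

C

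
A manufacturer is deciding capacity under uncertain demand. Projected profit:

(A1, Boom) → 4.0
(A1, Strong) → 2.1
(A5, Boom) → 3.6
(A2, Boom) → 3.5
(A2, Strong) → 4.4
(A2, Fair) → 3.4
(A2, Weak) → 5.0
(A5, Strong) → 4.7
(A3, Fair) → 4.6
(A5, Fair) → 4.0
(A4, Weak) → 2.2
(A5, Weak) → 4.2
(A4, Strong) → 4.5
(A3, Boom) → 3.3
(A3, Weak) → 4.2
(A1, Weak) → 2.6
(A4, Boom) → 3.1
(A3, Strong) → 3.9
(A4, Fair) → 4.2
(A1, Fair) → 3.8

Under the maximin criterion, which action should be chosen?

A5

Row minima: A1=2.1, A2=3.4, A3=3.3, A4=2.2, A5=3.6
Best worst-case = 3.6 → A5.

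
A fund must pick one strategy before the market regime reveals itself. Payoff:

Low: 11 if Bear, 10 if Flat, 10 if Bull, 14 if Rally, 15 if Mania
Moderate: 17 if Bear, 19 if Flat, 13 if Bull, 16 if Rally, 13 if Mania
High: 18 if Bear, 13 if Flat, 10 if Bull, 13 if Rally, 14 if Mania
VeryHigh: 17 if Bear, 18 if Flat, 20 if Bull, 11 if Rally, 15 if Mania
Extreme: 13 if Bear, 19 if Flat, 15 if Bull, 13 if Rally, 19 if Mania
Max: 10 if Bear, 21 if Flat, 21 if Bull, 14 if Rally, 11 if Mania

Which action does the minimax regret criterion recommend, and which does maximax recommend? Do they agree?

Column bests: Bear=18, Flat=21, Bull=21, Rally=16, Mania=19.
Low regrets: 7, 11, 11, 2, 4 → max 11
Moderate regrets: 1, 2, 8, 0, 6 → max 8
High regrets: 0, 8, 11, 3, 5 → max 11
VeryHigh regrets: 1, 3, 1, 5, 4 → max 5
Extreme regrets: 5, 2, 6, 3, 0 → max 6
Max regrets: 8, 0, 0, 2, 8 → max 8
Smallest max regret = 5 → VeryHigh.
Row maxima: Low=15, Moderate=19, High=18, VeryHigh=20, Extreme=19, Max=21
Best best-case = 21 → Max.

minimax regret → VeryHigh; maximax → Max (disagree)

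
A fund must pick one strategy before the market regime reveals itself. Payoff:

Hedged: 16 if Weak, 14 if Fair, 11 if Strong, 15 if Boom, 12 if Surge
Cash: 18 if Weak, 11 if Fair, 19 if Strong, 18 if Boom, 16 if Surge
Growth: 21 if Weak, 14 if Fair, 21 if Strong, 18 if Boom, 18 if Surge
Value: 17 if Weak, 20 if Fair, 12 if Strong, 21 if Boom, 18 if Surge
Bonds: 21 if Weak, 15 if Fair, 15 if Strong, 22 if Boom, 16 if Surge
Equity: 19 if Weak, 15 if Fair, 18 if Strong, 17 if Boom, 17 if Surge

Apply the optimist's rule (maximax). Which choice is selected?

Bonds

Row maxima: Hedged=16, Cash=19, Growth=21, Value=21, Bonds=22, Equity=19
Best best-case = 22 → Bonds.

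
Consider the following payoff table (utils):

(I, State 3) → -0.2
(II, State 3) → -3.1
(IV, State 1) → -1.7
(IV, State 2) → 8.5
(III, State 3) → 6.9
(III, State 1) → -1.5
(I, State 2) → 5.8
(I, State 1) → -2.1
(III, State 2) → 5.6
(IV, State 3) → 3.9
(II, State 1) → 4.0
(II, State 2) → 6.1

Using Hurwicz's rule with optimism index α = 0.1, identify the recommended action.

III

I: 0.1·5.8 + 0.9·(-2.1) = -1.31
II: 0.1·6.1 + 0.9·(-3.1) = -2.18
III: 0.1·6.9 + 0.9·(-1.5) = -0.66
IV: 0.1·8.5 + 0.9·(-1.7) = -0.68
Highest Hurwicz score = -0.66 → III.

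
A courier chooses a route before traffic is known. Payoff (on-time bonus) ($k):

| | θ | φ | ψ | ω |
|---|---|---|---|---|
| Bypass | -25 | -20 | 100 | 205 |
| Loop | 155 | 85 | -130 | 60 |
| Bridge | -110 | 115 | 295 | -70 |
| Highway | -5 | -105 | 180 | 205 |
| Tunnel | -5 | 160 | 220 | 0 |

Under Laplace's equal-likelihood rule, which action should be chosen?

Tunnel

Row averages: Bypass=65, Loop=42.5, Bridge=57.5, Highway=68.75, Tunnel=93.75
Highest average = 93.75 → Tunnel.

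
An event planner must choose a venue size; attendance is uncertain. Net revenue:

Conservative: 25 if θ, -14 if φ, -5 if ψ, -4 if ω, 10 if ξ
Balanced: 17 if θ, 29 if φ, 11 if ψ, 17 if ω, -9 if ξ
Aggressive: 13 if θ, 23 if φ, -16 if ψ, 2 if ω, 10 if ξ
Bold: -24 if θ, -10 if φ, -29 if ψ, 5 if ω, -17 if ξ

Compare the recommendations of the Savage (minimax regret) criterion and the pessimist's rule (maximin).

minimax regret → Balanced; maximin → Balanced (agree)

Column bests: θ=25, φ=29, ψ=11, ω=17, ξ=10.
Conservative regrets: 0, 43, 16, 21, 0 → max 43
Balanced regrets: 8, 0, 0, 0, 19 → max 19
Aggressive regrets: 12, 6, 27, 15, 0 → max 27
Bold regrets: 49, 39, 40, 12, 27 → max 49
Smallest max regret = 19 → Balanced.
Row minima: Conservative=-14, Balanced=-9, Aggressive=-16, Bold=-29
Best worst-case = -9 → Balanced.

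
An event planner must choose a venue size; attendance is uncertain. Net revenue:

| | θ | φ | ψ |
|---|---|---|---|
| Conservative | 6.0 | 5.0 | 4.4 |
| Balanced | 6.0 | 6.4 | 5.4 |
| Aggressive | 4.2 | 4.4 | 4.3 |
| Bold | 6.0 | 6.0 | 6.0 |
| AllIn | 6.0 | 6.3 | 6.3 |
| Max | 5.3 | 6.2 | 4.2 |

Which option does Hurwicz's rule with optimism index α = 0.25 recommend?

Conservative: 0.25·6.0 + 0.75·4.4 = 4.8
Balanced: 0.25·6.4 + 0.75·5.4 = 5.65
Aggressive: 0.25·4.4 + 0.75·4.2 = 4.25
Bold: 0.25·6.0 + 0.75·6.0 = 6
AllIn: 0.25·6.3 + 0.75·6.0 = 6.075
Max: 0.25·6.2 + 0.75·4.2 = 4.7
Highest Hurwicz score = 6.075 → AllIn.

AllIn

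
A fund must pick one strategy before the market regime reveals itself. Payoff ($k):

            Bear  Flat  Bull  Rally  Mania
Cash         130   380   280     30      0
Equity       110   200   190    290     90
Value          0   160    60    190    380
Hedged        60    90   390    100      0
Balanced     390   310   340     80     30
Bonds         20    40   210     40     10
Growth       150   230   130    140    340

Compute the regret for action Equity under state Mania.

Best payoff under Mania is 380.
Regret = 380 − 90 = 290.

290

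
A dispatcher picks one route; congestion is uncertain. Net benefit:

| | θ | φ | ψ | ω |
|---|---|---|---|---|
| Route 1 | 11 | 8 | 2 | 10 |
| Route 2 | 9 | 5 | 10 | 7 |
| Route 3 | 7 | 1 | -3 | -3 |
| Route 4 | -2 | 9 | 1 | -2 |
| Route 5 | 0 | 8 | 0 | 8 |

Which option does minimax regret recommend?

Route 2

Column bests: θ=11, φ=9, ψ=10, ω=10.
Route 1 regrets: 0, 1, 8, 0 → max 8
Route 2 regrets: 2, 4, 0, 3 → max 4
Route 3 regrets: 4, 8, 13, 13 → max 13
Route 4 regrets: 13, 0, 9, 12 → max 13
Route 5 regrets: 11, 1, 10, 2 → max 11
Smallest max regret = 4 → Route 2.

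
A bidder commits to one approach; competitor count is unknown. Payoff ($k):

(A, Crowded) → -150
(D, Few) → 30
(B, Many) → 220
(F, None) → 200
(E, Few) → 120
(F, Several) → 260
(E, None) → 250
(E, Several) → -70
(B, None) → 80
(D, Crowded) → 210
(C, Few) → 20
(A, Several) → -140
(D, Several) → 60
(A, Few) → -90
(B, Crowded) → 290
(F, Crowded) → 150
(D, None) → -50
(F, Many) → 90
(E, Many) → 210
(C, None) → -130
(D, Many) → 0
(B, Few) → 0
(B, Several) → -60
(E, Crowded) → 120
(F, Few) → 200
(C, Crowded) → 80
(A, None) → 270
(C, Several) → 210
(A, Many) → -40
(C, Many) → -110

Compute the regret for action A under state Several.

400

Best payoff under Several is 260.
Regret = 260 − (-140) = 400.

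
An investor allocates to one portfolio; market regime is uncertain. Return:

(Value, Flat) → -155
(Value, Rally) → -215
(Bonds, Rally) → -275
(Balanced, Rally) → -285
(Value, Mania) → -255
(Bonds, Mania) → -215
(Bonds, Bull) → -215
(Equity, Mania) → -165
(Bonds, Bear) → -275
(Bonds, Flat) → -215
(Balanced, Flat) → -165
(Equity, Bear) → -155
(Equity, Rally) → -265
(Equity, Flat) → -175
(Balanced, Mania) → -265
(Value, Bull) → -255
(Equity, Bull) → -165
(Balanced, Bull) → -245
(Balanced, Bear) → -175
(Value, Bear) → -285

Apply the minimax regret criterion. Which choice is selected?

Equity

Column bests: Bear=-155, Flat=-155, Bull=-165, Rally=-215, Mania=-165.
Equity regrets: 0, 20, 0, 50, 0 → max 50
Value regrets: 130, 0, 90, 0, 90 → max 130
Bonds regrets: 120, 60, 50, 60, 50 → max 120
Balanced regrets: 20, 10, 80, 70, 100 → max 100
Smallest max regret = 50 → Equity.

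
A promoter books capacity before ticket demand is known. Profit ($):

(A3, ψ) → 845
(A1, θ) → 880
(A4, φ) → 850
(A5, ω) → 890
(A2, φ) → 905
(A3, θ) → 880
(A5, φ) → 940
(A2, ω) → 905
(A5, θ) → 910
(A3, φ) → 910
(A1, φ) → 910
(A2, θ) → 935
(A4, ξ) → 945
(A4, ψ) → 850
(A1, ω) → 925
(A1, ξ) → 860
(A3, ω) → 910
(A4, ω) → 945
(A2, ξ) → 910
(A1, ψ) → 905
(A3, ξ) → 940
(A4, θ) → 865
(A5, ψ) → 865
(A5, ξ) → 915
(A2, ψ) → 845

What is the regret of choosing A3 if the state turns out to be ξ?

5

Best payoff under ξ is 945.
Regret = 945 − 940 = 5.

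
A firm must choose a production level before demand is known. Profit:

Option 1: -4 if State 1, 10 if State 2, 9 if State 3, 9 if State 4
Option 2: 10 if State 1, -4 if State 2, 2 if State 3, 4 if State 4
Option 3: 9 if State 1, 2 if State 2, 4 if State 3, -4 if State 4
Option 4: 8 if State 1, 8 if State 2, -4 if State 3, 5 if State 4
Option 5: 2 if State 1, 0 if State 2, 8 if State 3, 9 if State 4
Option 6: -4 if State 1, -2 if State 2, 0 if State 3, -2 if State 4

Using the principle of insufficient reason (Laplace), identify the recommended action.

Row averages: Option 1=6, Option 2=3, Option 3=2.75, Option 4=4.25, Option 5=4.75, Option 6=-2
Highest average = 6 → Option 1.

Option 1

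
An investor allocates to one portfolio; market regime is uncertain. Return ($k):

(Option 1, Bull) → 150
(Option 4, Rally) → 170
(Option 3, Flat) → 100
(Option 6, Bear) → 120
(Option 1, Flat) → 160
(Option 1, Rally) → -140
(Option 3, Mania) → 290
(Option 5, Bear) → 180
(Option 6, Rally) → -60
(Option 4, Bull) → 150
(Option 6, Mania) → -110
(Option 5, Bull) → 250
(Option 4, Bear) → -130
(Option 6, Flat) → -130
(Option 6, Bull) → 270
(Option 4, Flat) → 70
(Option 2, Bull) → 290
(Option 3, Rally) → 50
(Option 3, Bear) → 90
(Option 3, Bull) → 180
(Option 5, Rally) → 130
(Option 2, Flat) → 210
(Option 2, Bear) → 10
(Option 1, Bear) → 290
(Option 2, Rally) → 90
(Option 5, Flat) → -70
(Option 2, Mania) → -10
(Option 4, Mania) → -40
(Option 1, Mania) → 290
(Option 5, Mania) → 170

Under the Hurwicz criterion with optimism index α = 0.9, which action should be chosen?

Option 3

Option 1: 0.9·290 + 0.1·(-140) = 247
Option 2: 0.9·290 + 0.1·(-10) = 260
Option 3: 0.9·290 + 0.1·50 = 266
Option 4: 0.9·170 + 0.1·(-130) = 140
Option 5: 0.9·250 + 0.1·(-70) = 218
Option 6: 0.9·270 + 0.1·(-130) = 230
Highest Hurwicz score = 266 → Option 3.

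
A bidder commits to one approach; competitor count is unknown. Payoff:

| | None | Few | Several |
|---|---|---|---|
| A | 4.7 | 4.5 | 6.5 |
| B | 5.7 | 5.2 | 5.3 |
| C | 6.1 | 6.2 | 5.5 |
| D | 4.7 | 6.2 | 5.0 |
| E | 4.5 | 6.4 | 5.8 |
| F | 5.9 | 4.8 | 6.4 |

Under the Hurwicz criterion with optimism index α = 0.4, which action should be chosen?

C

A: 0.4·6.5 + 0.6·4.5 = 5.3
B: 0.4·5.7 + 0.6·5.2 = 5.4
C: 0.4·6.2 + 0.6·5.5 = 5.78
D: 0.4·6.2 + 0.6·4.7 = 5.3
E: 0.4·6.4 + 0.6·4.5 = 5.26
F: 0.4·6.4 + 0.6·4.8 = 5.44
Highest Hurwicz score = 5.78 → C.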